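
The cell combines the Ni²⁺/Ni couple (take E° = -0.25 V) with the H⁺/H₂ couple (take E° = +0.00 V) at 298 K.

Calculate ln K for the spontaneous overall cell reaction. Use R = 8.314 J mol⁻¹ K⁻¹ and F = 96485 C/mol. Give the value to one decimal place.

Cathode: H⁺/H₂; anode: Ni²⁺/Ni. E°cell = (+0.00) − (-0.25) = +0.25 V, with n = 2.
ΔG° = −nFE° = −RT ln K, so ln K = nFE°/(RT) = (2)(96485)(+0.25) / ((8.314)(298)) = 19.472.

19.5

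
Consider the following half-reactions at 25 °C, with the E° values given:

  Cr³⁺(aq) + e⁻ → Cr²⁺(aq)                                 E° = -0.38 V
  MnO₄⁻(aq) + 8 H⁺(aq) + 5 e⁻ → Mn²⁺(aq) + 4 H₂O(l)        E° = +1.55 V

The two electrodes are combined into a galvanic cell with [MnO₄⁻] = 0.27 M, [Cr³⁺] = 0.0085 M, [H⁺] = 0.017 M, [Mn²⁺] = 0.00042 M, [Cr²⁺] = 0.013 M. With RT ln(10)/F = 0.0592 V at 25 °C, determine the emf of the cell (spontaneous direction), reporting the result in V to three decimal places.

MnO₄⁻/Mn²⁺ is the cathode (higher E°), Cr³⁺/Cr²⁺ the anode: E°cell = +1.55 − (-0.38) = +1.93 V, n = 5.
Overall: MnO₄⁻(aq) + 8 H⁺(aq) + 5 Cr²⁺(aq) → Mn²⁺(aq) + 4 H₂O(l) + 5 Cr³⁺(aq)
Q = [Mn²⁺]·[Cr³⁺]^5 / ([MnO₄⁻]·[H⁺]^8·[Cr²⁺]^5); log Q = 10.426.
E = E° − (0.0592/n) log Q = +1.93 − (0.0592/5)(10.426) = +1.807 V.

+1.807 V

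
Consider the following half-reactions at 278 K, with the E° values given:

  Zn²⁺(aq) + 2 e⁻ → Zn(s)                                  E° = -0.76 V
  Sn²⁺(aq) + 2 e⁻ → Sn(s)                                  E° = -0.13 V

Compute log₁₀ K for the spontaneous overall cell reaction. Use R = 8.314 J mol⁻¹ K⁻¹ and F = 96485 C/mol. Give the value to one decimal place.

Cathode: Sn²⁺/Sn; anode: Zn²⁺/Zn. E°cell = (-0.13) − (-0.76) = +0.63 V, with n = 2.
ΔG° = −nFE° = −RT ln K, so ln K = nFE°/(RT) = (2)(96485)(+0.63) / ((8.314)(278)) = 52.599.
log₁₀ K = 52.599 / ln 10 = 22.8.

22.8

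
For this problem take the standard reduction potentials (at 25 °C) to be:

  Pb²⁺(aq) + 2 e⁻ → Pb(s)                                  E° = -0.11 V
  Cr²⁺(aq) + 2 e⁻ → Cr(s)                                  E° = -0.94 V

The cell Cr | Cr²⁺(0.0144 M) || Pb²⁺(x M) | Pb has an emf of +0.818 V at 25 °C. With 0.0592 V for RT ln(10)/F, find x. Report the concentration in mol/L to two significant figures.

Pb²⁺/Pb is the cathode, Cr²⁺/Cr the anode: E°cell = +0.83 V, n = 2.
Overall reaction: Pb²⁺(aq) + Cr(s) → Pb(s) + Cr²⁺(aq); Q = [Cr²⁺]^1/[Pb²⁺]^1.
From E = E° − (0.0592/n) log Q: log Q = (E° − E)·n/0.0592 = (+0.83 − (+0.818))·2/0.0592 = 0.4054.
So 1·log[Pb²⁺] = 1·log(0.0144) − log Q = -1.8416 − (0.4054) = -2.2470; [Pb²⁺] = 10^(-2.2470) ≈ 0.0057 M.

0.0057 M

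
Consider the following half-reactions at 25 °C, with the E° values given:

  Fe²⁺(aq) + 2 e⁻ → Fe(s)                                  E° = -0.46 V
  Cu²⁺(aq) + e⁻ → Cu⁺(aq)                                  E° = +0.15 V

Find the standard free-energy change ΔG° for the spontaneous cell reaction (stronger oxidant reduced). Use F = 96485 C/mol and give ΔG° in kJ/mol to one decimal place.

Cu²⁺/Cu⁺ (E° = +0.15 V) is the cathode; Fe²⁺/Fe (E° = -0.46 V) is the anode, so E°cell = +0.61 V.
Balancing electrons gives n = 2 (lcm of 1 and 2).
ΔG° = −nFE° = −(2)(96485)(+0.61) = -117,712 J = -117.7 kJ/mol.

-117.7 kJ/mol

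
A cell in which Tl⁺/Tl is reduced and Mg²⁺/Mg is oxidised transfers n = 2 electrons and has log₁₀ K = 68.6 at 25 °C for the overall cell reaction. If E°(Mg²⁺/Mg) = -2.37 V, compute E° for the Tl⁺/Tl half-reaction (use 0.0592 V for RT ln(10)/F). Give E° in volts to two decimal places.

E°cell = (0.0592/n)·log K = (0.0592/2)(68.6) = +2.031 V.
Since Tl⁺/Tl is the cathode and Mg²⁺/Mg the anode, E°cell = E°(Tl⁺/Tl) − E°(Mg²⁺/Mg).
So E°(Tl⁺/Tl) = E°cell + E°(Mg²⁺/Mg) = +2.031 + (-2.37) = -0.34 V.

-0.34 V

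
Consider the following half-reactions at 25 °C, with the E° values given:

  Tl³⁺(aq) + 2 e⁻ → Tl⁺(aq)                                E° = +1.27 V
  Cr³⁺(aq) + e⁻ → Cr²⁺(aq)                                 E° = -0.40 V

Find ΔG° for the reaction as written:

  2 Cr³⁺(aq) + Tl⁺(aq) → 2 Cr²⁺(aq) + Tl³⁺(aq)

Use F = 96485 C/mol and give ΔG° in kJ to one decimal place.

As written, Cr³⁺/Cr²⁺ is reduced (cathode) and Tl³⁺/Tl⁺ is oxidised (anode), so E°cell = (-0.40) − (+1.27) = -1.67 V.
Balancing electrons gives n = 2.
ΔG° = −nFE° = −(2)(96485)(-1.67) = 322,260 J = +322.3 kJ.

+322.3 kJ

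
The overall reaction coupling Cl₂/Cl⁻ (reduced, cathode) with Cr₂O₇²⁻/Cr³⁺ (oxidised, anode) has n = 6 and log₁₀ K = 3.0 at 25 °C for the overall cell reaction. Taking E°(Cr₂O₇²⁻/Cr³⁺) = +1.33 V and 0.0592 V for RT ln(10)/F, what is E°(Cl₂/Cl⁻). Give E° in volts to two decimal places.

E°cell = (0.0592/n)·log K = (0.0592/6)(3.0) = +0.030 V.
Since Cl₂/Cl⁻ is the cathode and Cr₂O₇²⁻/Cr³⁺ the anode, E°cell = E°(Cl₂/Cl⁻) − E°(Cr₂O₇²⁻/Cr³⁺).
So E°(Cl₂/Cl⁻) = E°cell + E°(Cr₂O₇²⁻/Cr³⁺) = +0.030 + (+1.33) = +1.36 V.

+1.36 V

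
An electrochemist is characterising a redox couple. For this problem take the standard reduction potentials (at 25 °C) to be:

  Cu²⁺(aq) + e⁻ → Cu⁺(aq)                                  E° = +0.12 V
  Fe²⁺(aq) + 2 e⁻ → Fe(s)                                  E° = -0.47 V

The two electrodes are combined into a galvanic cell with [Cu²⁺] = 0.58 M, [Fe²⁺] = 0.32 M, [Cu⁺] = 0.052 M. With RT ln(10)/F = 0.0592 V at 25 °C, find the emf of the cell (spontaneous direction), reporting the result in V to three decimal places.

+0.667 V

Cu²⁺/Cu⁺ is the cathode (higher E°), Fe²⁺/Fe the anode: E°cell = +0.12 − (-0.47) = +0.59 V, n = 2.
Overall: 2 Cu²⁺(aq) + Fe(s) → 2 Cu⁺(aq) + Fe²⁺(aq)
Q = [Cu⁺]^2·[Fe²⁺] / ([Cu²⁺]^2); log Q = -2.590.
E = E° − (0.0592/n) log Q = +0.59 − (0.0592/2)(-2.590) = +0.667 V.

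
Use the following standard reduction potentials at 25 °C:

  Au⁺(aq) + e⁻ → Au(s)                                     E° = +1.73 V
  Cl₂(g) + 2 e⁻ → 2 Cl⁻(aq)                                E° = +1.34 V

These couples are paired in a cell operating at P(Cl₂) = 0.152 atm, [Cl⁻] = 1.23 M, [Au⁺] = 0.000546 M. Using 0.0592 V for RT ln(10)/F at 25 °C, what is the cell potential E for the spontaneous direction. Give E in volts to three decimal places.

Au⁺/Au is the cathode (higher E°), Cl₂/Cl⁻ the anode: E°cell = +1.73 − (+1.34) = +0.39 V, n = 2.
Overall: 2 Au⁺(aq) + 2 Cl⁻(aq) → 2 Au(s) + Cl₂(g)
Q = P(Cl₂) / ([Au⁺]^2·[Cl⁻]^2); log Q = 5.528.
E = E° − (0.0592/n) log Q = +0.39 − (0.0592/2)(5.528) = +0.226 V.

+0.226 V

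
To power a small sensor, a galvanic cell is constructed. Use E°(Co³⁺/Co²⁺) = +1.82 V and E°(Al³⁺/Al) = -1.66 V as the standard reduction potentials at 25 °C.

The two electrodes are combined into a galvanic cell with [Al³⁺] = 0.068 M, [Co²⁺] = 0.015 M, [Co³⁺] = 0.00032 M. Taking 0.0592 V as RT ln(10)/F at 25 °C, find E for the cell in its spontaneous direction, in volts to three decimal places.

Co³⁺/Co²⁺ is the cathode (higher E°), Al³⁺/Al the anode: E°cell = +1.82 − (-1.66) = +3.48 V, n = 3.
Overall: 3 Co³⁺(aq) + Al(s) → 3 Co²⁺(aq) + Al³⁺(aq)
Q = [Co²⁺]^3·[Al³⁺] / ([Co³⁺]^3); log Q = 3.845.
E = E° − (0.0592/n) log Q = +3.48 − (0.0592/3)(3.845) = +3.404 V.

+3.404 V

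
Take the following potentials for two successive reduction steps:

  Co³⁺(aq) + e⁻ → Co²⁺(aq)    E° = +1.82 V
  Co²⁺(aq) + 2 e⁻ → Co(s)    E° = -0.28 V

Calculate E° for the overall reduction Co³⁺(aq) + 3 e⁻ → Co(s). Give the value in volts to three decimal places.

+0.420 V

Standard free energies of sequential steps add: ΔG°₃ = ΔG°₁ + ΔG°₂, so n₃E°₃ = n₁E°₁ + n₂E°₂.
E°₃ = (1×+1.82 + 2×-0.28) / 3 = (+1.260) / 3 = +0.420 V.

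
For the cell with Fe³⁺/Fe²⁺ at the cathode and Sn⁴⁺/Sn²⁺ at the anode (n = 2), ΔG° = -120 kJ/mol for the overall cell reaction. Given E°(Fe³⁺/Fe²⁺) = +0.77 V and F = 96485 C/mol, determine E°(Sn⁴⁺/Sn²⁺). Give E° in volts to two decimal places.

E°cell = −ΔG°/(nF) = −(-120×10³)/((2)(96485)) = +0.622 V.
Since Fe³⁺/Fe²⁺ is the cathode and Sn⁴⁺/Sn²⁺ the anode, E°cell = E°(Fe³⁺/Fe²⁺) − E°(Sn⁴⁺/Sn²⁺).
So E°(Sn⁴⁺/Sn²⁺) = E°(Fe³⁺/Fe²⁺) − E°cell = (+0.77) − (+0.622) = +0.15 V.

+0.15 V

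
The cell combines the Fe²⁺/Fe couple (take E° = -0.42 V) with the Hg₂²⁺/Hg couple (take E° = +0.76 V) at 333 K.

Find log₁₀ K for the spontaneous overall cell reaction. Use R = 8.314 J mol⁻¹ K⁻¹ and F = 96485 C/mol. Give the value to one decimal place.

35.7

Cathode: Hg₂²⁺/Hg; anode: Fe²⁺/Fe. E°cell = (+0.76) − (-0.42) = +1.18 V, with n = 2.
ΔG° = −nFE° = −RT ln K, so ln K = nFE°/(RT) = (2)(96485)(+1.18) / ((8.314)(333)) = 82.247.
log₁₀ K = 82.247 / ln 10 = 35.7.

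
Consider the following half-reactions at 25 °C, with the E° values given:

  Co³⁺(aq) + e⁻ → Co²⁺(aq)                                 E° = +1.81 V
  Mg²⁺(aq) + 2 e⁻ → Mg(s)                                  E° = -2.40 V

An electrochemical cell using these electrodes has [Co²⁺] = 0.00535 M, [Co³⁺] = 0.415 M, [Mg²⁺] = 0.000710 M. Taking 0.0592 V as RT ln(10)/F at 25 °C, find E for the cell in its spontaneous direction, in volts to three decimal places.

Co³⁺/Co²⁺ is the cathode (higher E°), Mg²⁺/Mg the anode: E°cell = +1.81 − (-2.40) = +4.21 V, n = 2.
Overall: 2 Co³⁺(aq) + Mg(s) → 2 Co²⁺(aq) + Mg²⁺(aq)
Q = [Co²⁺]^2·[Mg²⁺] / ([Co³⁺]^2); log Q = -6.928.
E = E° − (0.0592/n) log Q = +4.21 − (0.0592/2)(-6.928) = +4.415 V.

+4.415 V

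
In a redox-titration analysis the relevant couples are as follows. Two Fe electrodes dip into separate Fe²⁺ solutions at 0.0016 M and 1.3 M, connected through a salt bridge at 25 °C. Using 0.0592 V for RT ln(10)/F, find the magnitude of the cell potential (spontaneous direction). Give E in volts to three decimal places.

+0.086 V

For a concentration cell E°cell = 0. The 1.3 M side is the cathode (reduction is favoured where [Fe²⁺] is higher).
With n = 2, E = −(0.0592/2) log([Fe²⁺]ₐₙ/[Fe²⁺]꜀ₐₜ) = −(0.0592/2) log(0.0016/1.3) = −(0.0592/2)(-2.910) = +0.086 V.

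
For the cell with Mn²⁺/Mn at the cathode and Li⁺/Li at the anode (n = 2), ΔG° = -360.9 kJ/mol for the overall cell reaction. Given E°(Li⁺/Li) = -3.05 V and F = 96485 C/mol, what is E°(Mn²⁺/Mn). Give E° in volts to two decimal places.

E°cell = −ΔG°/(nF) = −(-360.9×10³)/((2)(96485)) = +1.870 V.
Since Mn²⁺/Mn is the cathode and Li⁺/Li the anode, E°cell = E°(Mn²⁺/Mn) − E°(Li⁺/Li).
So E°(Mn²⁺/Mn) = E°cell + E°(Li⁺/Li) = +1.870 + (-3.05) = -1.18 V.

-1.18 V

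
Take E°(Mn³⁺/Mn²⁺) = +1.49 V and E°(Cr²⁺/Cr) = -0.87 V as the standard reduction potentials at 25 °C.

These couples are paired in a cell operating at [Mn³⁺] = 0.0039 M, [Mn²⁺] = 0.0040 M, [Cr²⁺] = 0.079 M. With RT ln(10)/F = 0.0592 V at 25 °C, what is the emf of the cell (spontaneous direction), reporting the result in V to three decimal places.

+2.392 V

Mn³⁺/Mn²⁺ is the cathode (higher E°), Cr²⁺/Cr the anode: E°cell = +1.49 − (-0.87) = +2.36 V, n = 2.
Overall: 2 Mn³⁺(aq) + Cr(s) → 2 Mn²⁺(aq) + Cr²⁺(aq)
Q = [Mn²⁺]^2·[Cr²⁺] / ([Mn³⁺]^2); log Q = -1.080.
E = E° − (0.0592/n) log Q = +2.36 − (0.0592/2)(-1.080) = +2.392 V.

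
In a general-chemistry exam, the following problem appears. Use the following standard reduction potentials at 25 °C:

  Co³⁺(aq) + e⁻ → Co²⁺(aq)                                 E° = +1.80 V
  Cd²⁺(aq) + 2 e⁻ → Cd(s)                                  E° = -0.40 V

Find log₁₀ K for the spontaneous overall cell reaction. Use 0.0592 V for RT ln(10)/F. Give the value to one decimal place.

74.3

Cathode: Co³⁺/Co²⁺; anode: Cd²⁺/Cd. E°cell = +2.20 V, n = 2.
log K = nE°cell / 0.0592 = (2)(+2.20) / 0.0592 = 74.3.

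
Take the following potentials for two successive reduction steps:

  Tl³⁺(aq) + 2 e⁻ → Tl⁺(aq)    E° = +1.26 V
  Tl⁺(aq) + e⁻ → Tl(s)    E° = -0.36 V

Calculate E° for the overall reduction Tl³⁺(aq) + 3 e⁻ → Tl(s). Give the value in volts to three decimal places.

Since ΔG° = −nFE° is additive over sequential reductions, n₃E°₃ = n₁E°₁ + n₂E°₂.
E°₃ = (2×+1.26 + 1×-0.36) / 3 = (+2.160) / 3 = +0.720 V.
Simply averaging or adding the two E° values would be wrong; the electron-weighted sum is required.

+0.720 V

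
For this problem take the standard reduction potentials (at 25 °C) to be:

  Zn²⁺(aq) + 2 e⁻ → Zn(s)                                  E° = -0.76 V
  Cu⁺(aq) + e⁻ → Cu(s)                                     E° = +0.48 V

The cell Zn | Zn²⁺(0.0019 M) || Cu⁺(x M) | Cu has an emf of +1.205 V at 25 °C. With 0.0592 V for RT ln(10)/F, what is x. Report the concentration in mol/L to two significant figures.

0.011 M

Cu⁺/Cu is the cathode, Zn²⁺/Zn the anode: E°cell = +1.24 V, n = 2.
Overall reaction: 2 Cu⁺(aq) + Zn(s) → 2 Cu(s) + Zn²⁺(aq); Q = [Zn²⁺]^1/[Cu⁺]^2.
From E = E° − (0.0592/n) log Q: log Q = (E° − E)·n/0.0592 = (+1.24 − (+1.205))·2/0.0592 = 1.1824.
So 2·log[Cu⁺] = 1·log(0.0019) − log Q = -2.7212 − (1.1824) = -3.9036; log[Cu⁺] = -3.9036 / 2 = -1.9518; [Cu⁺] = 10^(-1.9518) ≈ 0.011 M.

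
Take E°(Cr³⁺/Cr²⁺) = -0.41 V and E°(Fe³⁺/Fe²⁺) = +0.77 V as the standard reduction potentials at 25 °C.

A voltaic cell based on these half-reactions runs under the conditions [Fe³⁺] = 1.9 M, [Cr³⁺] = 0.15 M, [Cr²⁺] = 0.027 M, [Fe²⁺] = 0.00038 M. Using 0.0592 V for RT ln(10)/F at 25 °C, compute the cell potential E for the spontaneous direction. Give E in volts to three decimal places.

+1.355 V

Fe³⁺/Fe²⁺ is the cathode (higher E°), Cr³⁺/Cr²⁺ the anode: E°cell = +0.77 − (-0.41) = +1.18 V, n = 1.
Overall: Fe³⁺(aq) + Cr²⁺(aq) → Fe²⁺(aq) + Cr³⁺(aq)
Q = [Fe²⁺]·[Cr³⁺] / ([Fe³⁺]·[Cr²⁺]); log Q = -2.954.
E = E° − (0.0592/n) log Q = +1.18 − (0.0592/1)(-2.954) = +1.355 V.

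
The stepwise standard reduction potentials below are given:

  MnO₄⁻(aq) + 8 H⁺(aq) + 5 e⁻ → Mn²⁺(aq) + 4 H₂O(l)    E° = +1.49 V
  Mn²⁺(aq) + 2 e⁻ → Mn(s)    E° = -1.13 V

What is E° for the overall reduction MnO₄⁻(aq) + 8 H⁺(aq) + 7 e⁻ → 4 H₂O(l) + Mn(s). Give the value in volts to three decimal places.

+0.741 V

Adding the free-energy changes (−nFE°) of the two steps gives −n₃FE°₃ = −n₁FE°₁ − n₂FE°₂.
E°₃ = (5×+1.49 + 2×-1.13) / 7 = (+5.190) / 7 = +0.741 V.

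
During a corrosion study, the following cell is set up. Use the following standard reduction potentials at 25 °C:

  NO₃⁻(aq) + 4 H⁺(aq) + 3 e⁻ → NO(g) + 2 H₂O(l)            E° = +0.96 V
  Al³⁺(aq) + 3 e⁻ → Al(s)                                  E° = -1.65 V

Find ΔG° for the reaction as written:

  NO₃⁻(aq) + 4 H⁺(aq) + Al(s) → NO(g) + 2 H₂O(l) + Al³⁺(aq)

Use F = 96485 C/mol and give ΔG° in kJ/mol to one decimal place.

-755.5 kJ/mol

As written, NO₃⁻/NO is reduced (cathode) and Al³⁺/Al is oxidised (anode), so E°cell = (+0.96) − (-1.65) = +2.61 V.
Balancing electrons gives n = 3.
ΔG° = −nFE° = −(3)(96485)(+2.61) = -755,478 J = -755.5 kJ/mol.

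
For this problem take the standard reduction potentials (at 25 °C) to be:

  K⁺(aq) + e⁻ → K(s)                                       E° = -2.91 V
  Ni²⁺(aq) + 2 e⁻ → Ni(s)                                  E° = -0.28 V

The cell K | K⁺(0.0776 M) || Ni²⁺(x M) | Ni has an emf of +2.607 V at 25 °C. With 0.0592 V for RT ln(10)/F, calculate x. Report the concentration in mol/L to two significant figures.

Ni²⁺/Ni is the cathode, K⁺/K the anode: E°cell = +2.63 V, n = 2.
Overall reaction: Ni²⁺(aq) + 2 K(s) → Ni(s) + 2 K⁺(aq); Q = [K⁺]^2/[Ni²⁺]^1.
From E = E° − (0.0592/n) log Q: log Q = (E° − E)·n/0.0592 = (+2.63 − (+2.607))·2/0.0592 = 0.7770.
So 1·log[Ni²⁺] = 2·log(0.0776) − log Q = -2.2203 − (0.7770) = -2.9973; [Ni²⁺] = 10^(-2.9973) ≈ 0.0010 M.

0.0010 M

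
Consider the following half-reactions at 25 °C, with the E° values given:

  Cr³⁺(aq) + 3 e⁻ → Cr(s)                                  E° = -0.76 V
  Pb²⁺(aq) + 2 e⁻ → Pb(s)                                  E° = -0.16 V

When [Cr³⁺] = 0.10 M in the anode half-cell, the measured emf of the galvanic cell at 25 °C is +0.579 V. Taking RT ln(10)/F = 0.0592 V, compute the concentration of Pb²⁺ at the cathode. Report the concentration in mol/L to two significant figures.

Pb²⁺/Pb is the cathode, Cr³⁺/Cr the anode: E°cell = +0.60 V, n = 6.
Overall reaction: 3 Pb²⁺(aq) + 2 Cr(s) → 3 Pb(s) + 2 Cr³⁺(aq); Q = [Cr³⁺]^2/[Pb²⁺]^3.
From E = E° − (0.0592/n) log Q: log Q = (E° − E)·n/0.0592 = (+0.60 − (+0.579))·6/0.0592 = 2.1284.
So 3·log[Pb²⁺] = 2·log(0.1) − log Q = -2.0000 − (2.1284) = -4.1284; log[Pb²⁺] = -4.1284 / 3 = -1.3761; [Pb²⁺] = 10^(-1.3761) ≈ 0.042 M.

0.042 M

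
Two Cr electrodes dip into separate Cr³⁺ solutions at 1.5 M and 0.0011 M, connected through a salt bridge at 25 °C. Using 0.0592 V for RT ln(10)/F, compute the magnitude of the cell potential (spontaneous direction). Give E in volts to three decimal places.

For a concentration cell E°cell = 0. The 1.5 M side is the cathode (reduction is favoured where [Cr³⁺] is higher).
With n = 3, E = −(0.0592/3) log([Cr³⁺]ₐₙ/[Cr³⁺]꜀ₐₜ) = −(0.0592/3) log(0.0011/1.5) = −(0.0592/3)(-3.135) = +0.062 V.

+0.062 V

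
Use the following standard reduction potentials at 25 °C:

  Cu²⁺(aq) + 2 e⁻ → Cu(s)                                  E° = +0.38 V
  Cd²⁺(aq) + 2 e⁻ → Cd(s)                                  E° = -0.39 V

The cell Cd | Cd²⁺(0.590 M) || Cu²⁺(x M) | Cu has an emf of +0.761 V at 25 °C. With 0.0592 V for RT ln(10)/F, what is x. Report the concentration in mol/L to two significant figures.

Cu²⁺/Cu is the cathode, Cd²⁺/Cd the anode: E°cell = +0.77 V, n = 2.
Overall reaction: Cu²⁺(aq) + Cd(s) → Cu(s) + Cd²⁺(aq); Q = [Cd²⁺]^1/[Cu²⁺]^1.
From E = E° − (0.0592/n) log Q: log Q = (E° − E)·n/0.0592 = (+0.77 − (+0.761))·2/0.0592 = 0.3041.
So 1·log[Cu²⁺] = 1·log(0.59) − log Q = -0.2291 − (0.3041) = -0.5332; [Cu²⁺] = 10^(-0.5332) ≈ 0.29 M.

0.29 M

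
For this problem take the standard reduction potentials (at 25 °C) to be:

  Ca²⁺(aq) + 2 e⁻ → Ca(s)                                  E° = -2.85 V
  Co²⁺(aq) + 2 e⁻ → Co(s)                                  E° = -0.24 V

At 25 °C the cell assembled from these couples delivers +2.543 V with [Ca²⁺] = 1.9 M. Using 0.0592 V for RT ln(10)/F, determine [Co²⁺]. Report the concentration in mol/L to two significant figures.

0.010 M

Co²⁺/Co is the cathode, Ca²⁺/Ca the anode: E°cell = +2.61 V, n = 2.
Overall reaction: Co²⁺(aq) + Ca(s) → Co(s) + Ca²⁺(aq); Q = [Ca²⁺]^1/[Co²⁺]^1.
From E = E° − (0.0592/n) log Q: log Q = (E° − E)·n/0.0592 = (+2.61 − (+2.543))·2/0.0592 = 2.2635.
So 1·log[Co²⁺] = 1·log(1.9) − log Q = 0.2788 − (2.2635) = -1.9847; [Co²⁺] = 10^(-1.9847) ≈ 0.010 M.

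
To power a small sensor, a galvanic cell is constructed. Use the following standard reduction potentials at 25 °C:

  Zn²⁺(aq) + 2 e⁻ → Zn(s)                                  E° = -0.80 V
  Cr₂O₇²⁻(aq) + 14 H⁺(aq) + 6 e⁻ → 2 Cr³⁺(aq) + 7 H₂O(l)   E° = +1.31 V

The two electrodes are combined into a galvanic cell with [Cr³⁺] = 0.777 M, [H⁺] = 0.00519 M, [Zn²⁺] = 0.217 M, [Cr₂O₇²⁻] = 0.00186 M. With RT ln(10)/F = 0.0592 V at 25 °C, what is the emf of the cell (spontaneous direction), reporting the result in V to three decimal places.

+1.789 V

Cr₂O₇²⁻/Cr³⁺ is the cathode (higher E°), Zn²⁺/Zn the anode: E°cell = +1.31 − (-0.80) = +2.11 V, n = 6.
Overall: Cr₂O₇²⁻(aq) + 14 H⁺(aq) + 3 Zn(s) → 2 Cr³⁺(aq) + 7 H₂O(l) + 3 Zn²⁺(aq)
Q = [Cr³⁺]^2·[Zn²⁺]^3 / ([Cr₂O₇²⁻]·[H⁺]^14); log Q = 32.508.
E = E° − (0.0592/n) log Q = +2.11 − (0.0592/6)(32.508) = +1.789 V.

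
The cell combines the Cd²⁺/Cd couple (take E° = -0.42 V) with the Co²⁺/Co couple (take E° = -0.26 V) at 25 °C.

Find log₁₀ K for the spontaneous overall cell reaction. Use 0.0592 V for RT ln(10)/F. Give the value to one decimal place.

5.4

Cathode: Co²⁺/Co; anode: Cd²⁺/Cd. E°cell = +0.16 V, n = 2.
log K = nE°cell / 0.0592 = (2)(+0.16) / 0.0592 = 5.4.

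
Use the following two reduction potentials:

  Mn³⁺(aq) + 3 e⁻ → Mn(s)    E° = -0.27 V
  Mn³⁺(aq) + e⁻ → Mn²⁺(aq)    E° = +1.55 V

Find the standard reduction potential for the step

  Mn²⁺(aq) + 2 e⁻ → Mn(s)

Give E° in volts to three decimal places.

Sequential free energies add, so n₃E°₃ = n₁E°₁ + n₂E°₂.
With n₃ = 3, and the known step contributing 1×(+1.55) V, the unknown satisfies 2·E° = 3×(-0.27) − 1×(+1.55) = -2.360.
E° = -2.360 / 2 = -1.180 V.

-1.180 V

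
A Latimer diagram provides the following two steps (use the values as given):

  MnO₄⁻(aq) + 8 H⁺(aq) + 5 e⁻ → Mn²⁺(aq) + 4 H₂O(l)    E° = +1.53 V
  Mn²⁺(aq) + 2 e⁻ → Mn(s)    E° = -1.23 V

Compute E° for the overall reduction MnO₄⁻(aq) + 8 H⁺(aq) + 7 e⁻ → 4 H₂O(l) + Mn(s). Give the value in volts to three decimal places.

Since ΔG° = −nFE° is additive over sequential reductions, n₃E°₃ = n₁E°₁ + n₂E°₂.
E°₃ = (5×+1.53 + 2×-1.23) / 7 = (+5.190) / 7 = +0.741 V.

+0.741 V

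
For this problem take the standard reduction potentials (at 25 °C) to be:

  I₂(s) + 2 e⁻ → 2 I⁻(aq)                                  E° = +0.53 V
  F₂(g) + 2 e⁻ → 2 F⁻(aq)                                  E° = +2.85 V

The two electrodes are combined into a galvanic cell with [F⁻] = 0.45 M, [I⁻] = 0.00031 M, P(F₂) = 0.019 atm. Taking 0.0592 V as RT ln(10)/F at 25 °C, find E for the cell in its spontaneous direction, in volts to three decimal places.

+2.082 V

F₂/F⁻ is the cathode (higher E°), I₂/I⁻ the anode: E°cell = +2.85 − (+0.53) = +2.32 V, n = 2.
Overall: F₂(g) + 2 I⁻(aq) → 2 F⁻(aq) + I₂(s)
Q = [F⁻]^2 / (P(F₂)·[I⁻]^2); log Q = 8.045.
E = E° − (0.0592/n) log Q = +2.32 − (0.0592/2)(8.045) = +2.082 V.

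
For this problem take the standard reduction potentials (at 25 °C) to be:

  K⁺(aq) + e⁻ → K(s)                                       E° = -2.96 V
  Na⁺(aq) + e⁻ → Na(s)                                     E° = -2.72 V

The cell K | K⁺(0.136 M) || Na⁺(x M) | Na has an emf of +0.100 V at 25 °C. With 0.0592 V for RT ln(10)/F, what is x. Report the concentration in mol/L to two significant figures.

0.00059 M

Na⁺/Na is the cathode, K⁺/K the anode: E°cell = +0.24 V, n = 1.
Overall reaction: Na⁺(aq) + K(s) → Na(s) + K⁺(aq); Q = [K⁺]^1/[Na⁺]^1.
From E = E° − (0.0592/n) log Q: log Q = (E° − E)·n/0.0592 = (+0.24 − (+0.100))·1/0.0592 = 2.3649.
So 1·log[Na⁺] = 1·log(0.136) − log Q = -0.8665 − (2.3649) = -3.2314; [Na⁺] = 10^(-3.2314) ≈ 0.00059 M.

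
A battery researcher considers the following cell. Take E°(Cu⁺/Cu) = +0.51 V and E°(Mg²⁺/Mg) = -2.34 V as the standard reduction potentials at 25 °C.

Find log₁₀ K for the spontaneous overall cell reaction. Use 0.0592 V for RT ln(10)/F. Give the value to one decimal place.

96.3

Cathode: Cu⁺/Cu; anode: Mg²⁺/Mg. E°cell = +2.85 V, n = 2.
log K = nE°cell / 0.0592 = (2)(+2.85) / 0.0592 = 96.3.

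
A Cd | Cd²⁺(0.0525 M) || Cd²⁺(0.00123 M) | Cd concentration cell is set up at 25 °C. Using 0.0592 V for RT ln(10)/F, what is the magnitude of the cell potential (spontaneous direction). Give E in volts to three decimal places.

+0.048 V

For a concentration cell E°cell = 0. The 0.0525 M side is the cathode (reduction is favoured where [Cd²⁺] is higher).
With n = 2, E = −(0.0592/2) log([Cd²⁺]ₐₙ/[Cd²⁺]꜀ₐₜ) = −(0.0592/2) log(0.00123/0.0525) = −(0.0592/2)(-1.630) = +0.048 V.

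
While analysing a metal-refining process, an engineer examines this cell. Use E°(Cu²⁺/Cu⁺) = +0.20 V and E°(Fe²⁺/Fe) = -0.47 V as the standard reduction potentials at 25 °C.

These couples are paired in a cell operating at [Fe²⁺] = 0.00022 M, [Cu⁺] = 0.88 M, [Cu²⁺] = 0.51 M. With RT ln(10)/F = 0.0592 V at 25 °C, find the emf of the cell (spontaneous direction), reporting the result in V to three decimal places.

+0.764 V

Cu²⁺/Cu⁺ is the cathode (higher E°), Fe²⁺/Fe the anode: E°cell = +0.20 − (-0.47) = +0.67 V, n = 2.
Overall: 2 Cu²⁺(aq) + Fe(s) → 2 Cu⁺(aq) + Fe²⁺(aq)
Q = [Cu⁺]^2·[Fe²⁺] / ([Cu²⁺]^2); log Q = -3.184.
E = E° − (0.0592/n) log Q = +0.67 − (0.0592/2)(-3.184) = +0.764 V.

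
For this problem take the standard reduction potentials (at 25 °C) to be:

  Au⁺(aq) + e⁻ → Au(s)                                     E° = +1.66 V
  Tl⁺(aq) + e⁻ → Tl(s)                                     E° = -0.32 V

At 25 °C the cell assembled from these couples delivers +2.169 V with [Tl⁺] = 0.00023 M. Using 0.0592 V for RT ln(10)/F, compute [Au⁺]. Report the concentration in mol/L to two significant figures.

0.36 M

Au⁺/Au is the cathode, Tl⁺/Tl the anode: E°cell = +1.98 V, n = 1.
Overall reaction: Au⁺(aq) + Tl(s) → Au(s) + Tl⁺(aq); Q = [Tl⁺]^1/[Au⁺]^1.
From E = E° − (0.0592/n) log Q: log Q = (E° − E)·n/0.0592 = (+1.98 − (+2.169))·1/0.0592 = -3.1926.
So 1·log[Au⁺] = 1·log(0.00023) − log Q = -3.6383 − (-3.1926) = -0.4457; [Au⁺] = 10^(-0.4457) ≈ 0.36 M.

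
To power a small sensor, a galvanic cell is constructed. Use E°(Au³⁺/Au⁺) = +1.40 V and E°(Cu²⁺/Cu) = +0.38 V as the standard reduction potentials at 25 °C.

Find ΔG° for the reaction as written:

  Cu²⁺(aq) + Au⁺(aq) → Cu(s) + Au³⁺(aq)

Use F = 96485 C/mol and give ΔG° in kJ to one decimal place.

As written, Cu²⁺/Cu is reduced (cathode) and Au³⁺/Au⁺ is oxidised (anode), so E°cell = (+0.38) − (+1.40) = -1.02 V.
Balancing electrons gives n = 2.
ΔG° = −nFE° = −(2)(96485)(-1.02) = 196,829 J = +196.8 kJ.

+196.8 kJ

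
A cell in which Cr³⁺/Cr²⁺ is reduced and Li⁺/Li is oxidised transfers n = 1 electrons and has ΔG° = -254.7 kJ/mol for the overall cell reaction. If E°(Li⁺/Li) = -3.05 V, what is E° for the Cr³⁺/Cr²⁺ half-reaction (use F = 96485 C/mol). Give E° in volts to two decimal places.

-0.41 V

E°cell = −ΔG°/(nF) = −(-254.7×10³)/((1)(96485)) = +2.640 V.
Since Cr³⁺/Cr²⁺ is the cathode and Li⁺/Li the anode, E°cell = E°(Cr³⁺/Cr²⁺) − E°(Li⁺/Li).
So E°(Cr³⁺/Cr²⁺) = E°cell + E°(Li⁺/Li) = +2.640 + (-3.05) = -0.41 V.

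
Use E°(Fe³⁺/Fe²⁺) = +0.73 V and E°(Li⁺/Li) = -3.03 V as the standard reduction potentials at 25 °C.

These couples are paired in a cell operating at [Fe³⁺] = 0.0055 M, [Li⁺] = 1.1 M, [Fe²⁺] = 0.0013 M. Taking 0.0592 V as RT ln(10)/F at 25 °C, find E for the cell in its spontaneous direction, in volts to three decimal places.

Fe³⁺/Fe²⁺ is the cathode (higher E°), Li⁺/Li the anode: E°cell = +0.73 − (-3.03) = +3.76 V, n = 1.
Overall: Fe³⁺(aq) + Li(s) → Fe²⁺(aq) + Li⁺(aq)
Q = [Fe²⁺]·[Li⁺] / ([Fe³⁺]); log Q = -0.585.
E = E° − (0.0592/n) log Q = +3.76 − (0.0592/1)(-0.585) = +3.795 V.

+3.795 V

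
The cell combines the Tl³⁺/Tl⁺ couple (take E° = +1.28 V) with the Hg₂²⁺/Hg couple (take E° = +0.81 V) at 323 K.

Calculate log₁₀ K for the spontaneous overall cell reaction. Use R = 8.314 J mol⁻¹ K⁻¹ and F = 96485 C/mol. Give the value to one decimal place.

Cathode: Tl³⁺/Tl⁺; anode: Hg₂²⁺/Hg. E°cell = (+1.28) − (+0.81) = +0.47 V, with n = 2.
ΔG° = −nFE° = −RT ln K, so ln K = nFE°/(RT) = (2)(96485)(+0.47) / ((8.314)(323)) = 33.773.
log₁₀ K = 33.773 / ln 10 = 14.7.

14.7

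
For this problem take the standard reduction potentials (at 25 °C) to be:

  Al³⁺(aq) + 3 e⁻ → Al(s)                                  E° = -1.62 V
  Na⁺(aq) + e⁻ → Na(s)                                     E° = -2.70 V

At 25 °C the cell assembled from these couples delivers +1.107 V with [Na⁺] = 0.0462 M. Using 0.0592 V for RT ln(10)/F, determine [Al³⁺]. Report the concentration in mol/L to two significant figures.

0.0023 M

Al³⁺/Al is the cathode, Na⁺/Na the anode: E°cell = +1.08 V, n = 3.
Overall reaction: Al³⁺(aq) + 3 Na(s) → Al(s) + 3 Na⁺(aq); Q = [Na⁺]^3/[Al³⁺]^1.
From E = E° − (0.0592/n) log Q: log Q = (E° − E)·n/0.0592 = (+1.08 − (+1.107))·3/0.0592 = -1.3682.
So 1·log[Al³⁺] = 3·log(0.0462) − log Q = -4.0061 − (-1.3682) = -2.6379; [Al³⁺] = 10^(-2.6379) ≈ 0.0023 M.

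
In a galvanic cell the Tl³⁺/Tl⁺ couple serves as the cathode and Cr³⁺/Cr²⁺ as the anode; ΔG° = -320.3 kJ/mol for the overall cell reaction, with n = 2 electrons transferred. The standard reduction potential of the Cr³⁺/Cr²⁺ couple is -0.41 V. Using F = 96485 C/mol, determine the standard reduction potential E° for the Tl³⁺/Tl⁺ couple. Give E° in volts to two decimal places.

+1.25 V

E°cell = −ΔG°/(nF) = −(-320.3×10³)/((2)(96485)) = +1.660 V.
Since Tl³⁺/Tl⁺ is the cathode and Cr³⁺/Cr²⁺ the anode, E°cell = E°(Tl³⁺/Tl⁺) − E°(Cr³⁺/Cr²⁺).
So E°(Tl³⁺/Tl⁺) = E°cell + E°(Cr³⁺/Cr²⁺) = +1.660 + (-0.41) = +1.25 V.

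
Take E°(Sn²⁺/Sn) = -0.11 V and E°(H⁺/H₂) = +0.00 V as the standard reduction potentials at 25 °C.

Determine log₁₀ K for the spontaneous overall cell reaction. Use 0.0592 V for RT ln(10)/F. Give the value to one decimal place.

Cathode: H⁺/H₂; anode: Sn²⁺/Sn. E°cell = +0.11 V, n = 2.
log K = nE°cell / 0.0592 = (2)(+0.11) / 0.0592 = 3.7.

3.7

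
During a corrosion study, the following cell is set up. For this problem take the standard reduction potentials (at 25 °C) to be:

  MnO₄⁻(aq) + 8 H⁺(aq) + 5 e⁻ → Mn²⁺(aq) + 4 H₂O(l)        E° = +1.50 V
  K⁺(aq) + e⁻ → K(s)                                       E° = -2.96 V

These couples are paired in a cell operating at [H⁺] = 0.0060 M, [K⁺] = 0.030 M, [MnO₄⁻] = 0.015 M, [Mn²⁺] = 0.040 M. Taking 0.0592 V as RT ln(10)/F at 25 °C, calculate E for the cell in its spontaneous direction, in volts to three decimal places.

MnO₄⁻/Mn²⁺ is the cathode (higher E°), K⁺/K the anode: E°cell = +1.50 − (-2.96) = +4.46 V, n = 5.
Overall: MnO₄⁻(aq) + 8 H⁺(aq) + 5 K(s) → Mn²⁺(aq) + 4 H₂O(l) + 5 K⁺(aq)
Q = [Mn²⁺]·[K⁺]^5 / ([MnO₄⁻]·[H⁺]^8); log Q = 10.586.
E = E° − (0.0592/n) log Q = +4.46 − (0.0592/5)(10.586) = +4.335 V.

+4.335 V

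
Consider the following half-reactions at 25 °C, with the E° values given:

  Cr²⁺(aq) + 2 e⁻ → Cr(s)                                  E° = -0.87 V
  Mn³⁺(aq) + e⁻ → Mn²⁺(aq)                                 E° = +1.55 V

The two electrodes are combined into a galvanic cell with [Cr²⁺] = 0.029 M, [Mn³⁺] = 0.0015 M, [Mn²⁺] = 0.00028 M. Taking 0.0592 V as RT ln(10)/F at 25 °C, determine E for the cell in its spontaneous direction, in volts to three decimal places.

+2.509 V

Mn³⁺/Mn²⁺ is the cathode (higher E°), Cr²⁺/Cr the anode: E°cell = +1.55 − (-0.87) = +2.42 V, n = 2.
Overall: 2 Mn³⁺(aq) + Cr(s) → 2 Mn²⁺(aq) + Cr²⁺(aq)
Q = [Mn²⁺]^2·[Cr²⁺] / ([Mn³⁺]^2); log Q = -2.995.
E = E° − (0.0592/n) log Q = +2.42 − (0.0592/2)(-2.995) = +2.509 V.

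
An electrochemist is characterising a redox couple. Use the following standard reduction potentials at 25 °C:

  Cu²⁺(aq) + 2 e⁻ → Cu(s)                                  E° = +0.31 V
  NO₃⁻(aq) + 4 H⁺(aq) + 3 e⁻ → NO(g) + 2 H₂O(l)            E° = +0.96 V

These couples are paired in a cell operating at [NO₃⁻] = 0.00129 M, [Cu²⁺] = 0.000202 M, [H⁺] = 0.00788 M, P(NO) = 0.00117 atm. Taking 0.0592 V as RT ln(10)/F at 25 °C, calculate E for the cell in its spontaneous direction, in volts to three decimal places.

NO₃⁻/NO is the cathode (higher E°), Cu²⁺/Cu the anode: E°cell = +0.96 − (+0.31) = +0.65 V, n = 6.
Overall: 2 NO₃⁻(aq) + 8 H⁺(aq) + 3 Cu(s) → 2 NO(g) + 4 H₂O(l) + 3 Cu²⁺(aq)
Q = P(NO)^2·[Cu²⁺]^3 / ([NO₃⁻]^2·[H⁺]^8); log Q = 5.659.
E = E° − (0.0592/n) log Q = +0.65 − (0.0592/6)(5.659) = +0.594 V.

+0.594 V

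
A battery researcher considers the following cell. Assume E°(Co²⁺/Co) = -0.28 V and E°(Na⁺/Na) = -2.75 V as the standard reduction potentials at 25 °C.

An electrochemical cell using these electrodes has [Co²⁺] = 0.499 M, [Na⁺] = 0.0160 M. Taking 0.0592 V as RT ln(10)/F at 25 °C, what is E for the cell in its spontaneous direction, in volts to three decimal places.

Co²⁺/Co is the cathode (higher E°), Na⁺/Na the anode: E°cell = -0.28 − (-2.75) = +2.47 V, n = 2.
Overall: Co²⁺(aq) + 2 Na(s) → Co(s) + 2 Na⁺(aq)
Q = [Na⁺]^2 / ([Co²⁺]); log Q = -3.290.
E = E° − (0.0592/n) log Q = +2.47 − (0.0592/2)(-3.290) = +2.567 V.

+2.567 V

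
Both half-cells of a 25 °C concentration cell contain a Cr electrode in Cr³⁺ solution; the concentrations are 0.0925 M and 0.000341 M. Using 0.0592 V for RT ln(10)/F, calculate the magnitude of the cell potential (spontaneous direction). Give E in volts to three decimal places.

+0.048 V

For a concentration cell E°cell = 0. The 0.0925 M side is the cathode (reduction is favoured where [Cr³⁺] is higher).
With n = 3, E = −(0.0592/3) log([Cr³⁺]ₐₙ/[Cr³⁺]꜀ₐₜ) = −(0.0592/3) log(0.000341/0.0925) = −(0.0592/3)(-2.433) = +0.048 V.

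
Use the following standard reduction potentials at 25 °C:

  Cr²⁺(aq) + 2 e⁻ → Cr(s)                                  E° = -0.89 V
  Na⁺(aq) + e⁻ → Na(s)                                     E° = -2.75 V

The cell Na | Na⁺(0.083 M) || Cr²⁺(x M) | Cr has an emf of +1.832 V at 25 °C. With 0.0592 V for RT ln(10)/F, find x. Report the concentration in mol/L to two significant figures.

0.00078 M

Cr²⁺/Cr is the cathode, Na⁺/Na the anode: E°cell = +1.86 V, n = 2.
Overall reaction: Cr²⁺(aq) + 2 Na(s) → Cr(s) + 2 Na⁺(aq); Q = [Na⁺]^2/[Cr²⁺]^1.
From E = E° − (0.0592/n) log Q: log Q = (E° − E)·n/0.0592 = (+1.86 − (+1.832))·2/0.0592 = 0.9459.
So 1·log[Cr²⁺] = 2·log(0.083) − log Q = -2.1618 − (0.9459) = -3.1077; [Cr²⁺] = 10^(-3.1077) ≈ 0.00078 M.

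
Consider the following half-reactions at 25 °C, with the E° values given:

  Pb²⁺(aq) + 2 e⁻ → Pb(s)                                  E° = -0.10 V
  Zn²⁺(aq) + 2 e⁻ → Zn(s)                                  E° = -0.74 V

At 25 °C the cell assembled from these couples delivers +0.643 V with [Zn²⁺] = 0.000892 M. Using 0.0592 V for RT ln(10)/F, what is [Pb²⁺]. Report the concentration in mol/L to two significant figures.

0.0011 M

Pb²⁺/Pb is the cathode, Zn²⁺/Zn the anode: E°cell = +0.64 V, n = 2.
Overall reaction: Pb²⁺(aq) + Zn(s) → Pb(s) + Zn²⁺(aq); Q = [Zn²⁺]^1/[Pb²⁺]^1.
From E = E° − (0.0592/n) log Q: log Q = (E° − E)·n/0.0592 = (+0.64 − (+0.643))·2/0.0592 = -0.1014.
So 1·log[Pb²⁺] = 1·log(0.000892) − log Q = -3.0496 − (-0.1014) = -2.9482; [Pb²⁺] = 10^(-2.9482) ≈ 0.0011 M.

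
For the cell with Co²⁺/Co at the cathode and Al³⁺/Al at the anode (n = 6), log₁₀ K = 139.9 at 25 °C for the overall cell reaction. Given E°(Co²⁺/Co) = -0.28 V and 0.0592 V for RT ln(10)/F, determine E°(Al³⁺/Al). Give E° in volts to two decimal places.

-1.66 V

E°cell = (0.0592/n)·log K = (0.0592/6)(139.9) = +1.380 V.
Since Co²⁺/Co is the cathode and Al³⁺/Al the anode, E°cell = E°(Co²⁺/Co) − E°(Al³⁺/Al).
So E°(Al³⁺/Al) = E°(Co²⁺/Co) − E°cell = (-0.28) − (+1.380) = -1.66 V.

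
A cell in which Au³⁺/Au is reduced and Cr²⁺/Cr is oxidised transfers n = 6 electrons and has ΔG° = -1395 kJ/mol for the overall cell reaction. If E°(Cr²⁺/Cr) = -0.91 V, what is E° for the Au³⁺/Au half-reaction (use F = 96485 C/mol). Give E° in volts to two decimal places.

+1.50 V

E°cell = −ΔG°/(nF) = −(-1395×10³)/((6)(96485)) = +2.410 V.
Since Au³⁺/Au is the cathode and Cr²⁺/Cr the anode, E°cell = E°(Au³⁺/Au) − E°(Cr²⁺/Cr).
So E°(Au³⁺/Au) = E°cell + E°(Cr²⁺/Cr) = +2.410 + (-0.91) = +1.50 V.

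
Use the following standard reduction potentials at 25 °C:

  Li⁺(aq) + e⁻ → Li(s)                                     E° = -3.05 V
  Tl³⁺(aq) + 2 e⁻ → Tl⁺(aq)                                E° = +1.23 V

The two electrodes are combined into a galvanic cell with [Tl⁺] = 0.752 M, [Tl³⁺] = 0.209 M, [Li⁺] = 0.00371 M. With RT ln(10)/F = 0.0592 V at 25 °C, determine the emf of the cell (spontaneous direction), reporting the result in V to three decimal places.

Tl³⁺/Tl⁺ is the cathode (higher E°), Li⁺/Li the anode: E°cell = +1.23 − (-3.05) = +4.28 V, n = 2.
Overall: Tl³⁺(aq) + 2 Li(s) → Tl⁺(aq) + 2 Li⁺(aq)
Q = [Tl⁺]·[Li⁺]^2 / ([Tl³⁺]); log Q = -4.305.
E = E° − (0.0592/n) log Q = +4.28 − (0.0592/2)(-4.305) = +4.407 V.

+4.407 V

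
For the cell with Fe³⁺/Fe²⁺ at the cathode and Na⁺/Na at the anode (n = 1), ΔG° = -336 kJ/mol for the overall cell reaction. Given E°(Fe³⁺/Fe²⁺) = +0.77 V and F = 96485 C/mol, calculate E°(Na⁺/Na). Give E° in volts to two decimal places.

-2.71 V

E°cell = −ΔG°/(nF) = −(-336×10³)/((1)(96485)) = +3.482 V.
Since Fe³⁺/Fe²⁺ is the cathode and Na⁺/Na the anode, E°cell = E°(Fe³⁺/Fe²⁺) − E°(Na⁺/Na).
So E°(Na⁺/Na) = E°(Fe³⁺/Fe²⁺) − E°cell = (+0.77) − (+3.482) = -2.71 V.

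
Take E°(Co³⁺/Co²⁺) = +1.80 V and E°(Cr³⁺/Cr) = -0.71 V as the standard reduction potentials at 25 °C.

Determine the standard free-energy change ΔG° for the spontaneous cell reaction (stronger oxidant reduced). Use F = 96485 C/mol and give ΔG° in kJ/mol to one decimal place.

Co³⁺/Co²⁺ (E° = +1.80 V) is the cathode; Cr³⁺/Cr (E° = -0.71 V) is the anode, so E°cell = +2.51 V.
Balancing electrons gives n = 3 (lcm of 1 and 3).
ΔG° = −nFE° = −(3)(96485)(+2.51) = -726,532 J = -726.5 kJ/mol.

-726.5 kJ/mol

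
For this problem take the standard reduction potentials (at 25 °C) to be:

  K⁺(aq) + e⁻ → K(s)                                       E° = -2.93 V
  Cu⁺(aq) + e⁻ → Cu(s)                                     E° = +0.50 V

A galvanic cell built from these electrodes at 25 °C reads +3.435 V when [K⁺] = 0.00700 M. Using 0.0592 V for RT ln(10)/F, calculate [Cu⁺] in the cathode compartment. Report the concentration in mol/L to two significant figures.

0.0085 M

Cu⁺/Cu is the cathode, K⁺/K the anode: E°cell = +3.43 V, n = 1.
Overall reaction: Cu⁺(aq) + K(s) → Cu(s) + K⁺(aq); Q = [K⁺]^1/[Cu⁺]^1.
From E = E° − (0.0592/n) log Q: log Q = (E° − E)·n/0.0592 = (+3.43 − (+3.435))·1/0.0592 = -0.0845.
So 1·log[Cu⁺] = 1·log(0.007) − log Q = -2.1549 − (-0.0845) = -2.0704; [Cu⁺] = 10^(-2.0704) ≈ 0.0085 M.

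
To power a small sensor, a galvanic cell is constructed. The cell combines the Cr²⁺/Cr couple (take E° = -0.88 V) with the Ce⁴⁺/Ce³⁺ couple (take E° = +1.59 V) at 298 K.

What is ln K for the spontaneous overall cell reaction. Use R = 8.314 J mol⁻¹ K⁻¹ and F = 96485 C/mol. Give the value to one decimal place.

Cathode: Ce⁴⁺/Ce³⁺; anode: Cr²⁺/Cr. E°cell = (+1.59) − (-0.88) = +2.47 V, with n = 2.
ΔG° = −nFE° = −RT ln K, so ln K = nFE°/(RT) = (2)(96485)(+2.47) / ((8.314)(298)) = 192.380.

192.4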